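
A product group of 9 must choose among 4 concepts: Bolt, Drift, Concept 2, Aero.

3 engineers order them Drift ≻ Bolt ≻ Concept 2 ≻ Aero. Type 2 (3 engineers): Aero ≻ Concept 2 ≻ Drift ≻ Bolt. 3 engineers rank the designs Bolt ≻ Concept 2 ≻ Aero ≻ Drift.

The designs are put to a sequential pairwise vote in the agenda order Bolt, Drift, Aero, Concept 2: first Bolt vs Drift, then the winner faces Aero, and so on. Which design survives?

Round 1: Bolt vs Drift — 3–6, Drift advances.
Round 2: Drift vs Aero — 3–6, Aero advances.
Round 3: Aero vs Concept 2 — 3–6, Concept 2 advances.
The agenda winner is Concept 2.

Concept 2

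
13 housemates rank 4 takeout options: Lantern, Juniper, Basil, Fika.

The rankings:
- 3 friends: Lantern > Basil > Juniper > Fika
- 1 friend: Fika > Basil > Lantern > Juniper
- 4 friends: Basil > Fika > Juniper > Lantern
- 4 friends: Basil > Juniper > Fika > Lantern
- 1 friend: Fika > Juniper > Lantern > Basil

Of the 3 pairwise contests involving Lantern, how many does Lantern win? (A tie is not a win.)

Lantern against each rival (13 friends):
Lantern–Juniper: Juniper 9–4.
Lantern vs Basil: Basil, 9–4.
Lantern vs Fika: Fika wins 10–3.
Lantern beats no one; loses to Juniper, Basil, Fika — 0 pairwise wins.

0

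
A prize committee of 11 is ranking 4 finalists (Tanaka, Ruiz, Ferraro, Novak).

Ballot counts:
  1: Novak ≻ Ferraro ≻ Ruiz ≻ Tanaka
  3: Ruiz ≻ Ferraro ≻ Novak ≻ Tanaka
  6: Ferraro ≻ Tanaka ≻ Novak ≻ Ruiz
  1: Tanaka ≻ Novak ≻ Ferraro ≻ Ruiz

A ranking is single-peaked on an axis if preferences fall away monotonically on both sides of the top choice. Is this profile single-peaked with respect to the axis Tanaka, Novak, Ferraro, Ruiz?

no

Axis positions: Tanaka=1, Novak=2, Ferraro=3, Ruiz=4.
Faction 1 (peak Novak at position 2): ranking walks positions 2-3-4-1, expanding outward from the peak — single-peaked.
Faction 2 (peak Ruiz at position 4): ranking walks positions 4-3-2-1, expanding outward from the peak — single-peaked.
Faction 3: ranking walks positions 3-1-2-4; Tanaka is ranked above Novak even though Novak lies between Tanaka and the peak Ferraro on the axis — preferences dip and rise again. Not single-peaked.
Faction 4 (peak Tanaka at position 1): ranking walks positions 1-2-3-4, expanding outward from the peak — single-peaked.
Faction 3 violates single-peakedness, so the profile is not single-peaked on this axis.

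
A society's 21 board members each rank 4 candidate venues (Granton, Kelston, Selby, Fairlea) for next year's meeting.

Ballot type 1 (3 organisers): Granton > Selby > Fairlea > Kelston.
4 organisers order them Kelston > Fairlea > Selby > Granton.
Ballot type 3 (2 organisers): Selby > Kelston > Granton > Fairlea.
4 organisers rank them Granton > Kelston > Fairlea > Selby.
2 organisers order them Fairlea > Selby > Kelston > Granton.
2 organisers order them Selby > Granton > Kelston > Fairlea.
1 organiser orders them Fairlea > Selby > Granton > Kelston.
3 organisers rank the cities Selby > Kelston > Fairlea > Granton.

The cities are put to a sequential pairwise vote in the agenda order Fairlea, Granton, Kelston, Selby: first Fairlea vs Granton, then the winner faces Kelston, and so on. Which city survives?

Selby

Round 1: Fairlea vs Granton — 10–11, Granton advances.
Round 2: Granton vs Kelston — 10–11, Kelston advances.
Round 3: Kelston vs Selby — 8–13, Selby advances.
The agenda winner is Selby.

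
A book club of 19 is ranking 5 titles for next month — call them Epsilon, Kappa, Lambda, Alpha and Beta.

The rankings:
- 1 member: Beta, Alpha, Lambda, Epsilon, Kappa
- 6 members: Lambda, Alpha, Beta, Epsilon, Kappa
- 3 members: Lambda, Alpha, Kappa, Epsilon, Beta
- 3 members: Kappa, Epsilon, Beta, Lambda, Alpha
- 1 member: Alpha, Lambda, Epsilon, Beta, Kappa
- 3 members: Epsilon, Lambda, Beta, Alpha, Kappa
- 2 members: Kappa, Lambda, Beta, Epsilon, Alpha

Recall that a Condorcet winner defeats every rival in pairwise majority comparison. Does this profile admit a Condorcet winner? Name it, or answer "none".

Check each pair by majority over 19 ballots:
Epsilon vs Kappa: 11 to 8, Epsilon.
Epsilon vs Lambda: Epsilon preferred on 3+3 = 6 ballots; Lambda wins 13–6.
Epsilon vs Alpha: 8 to 11, Alpha.
Epsilon vs Beta: 10 to 9, Epsilon.
Kappa vs Lambda: 5 to 14, Lambda.
Kappa vs Alpha: 3+2 = 5 for Kappa, 14 for Alpha — Alpha by 14–5.
Kappa vs Beta: 3+3+2 = 8 for Kappa, 11 for Beta — Beta by 11–8.
Lambda vs Alpha: Lambda is ranked higher on 6+3+3+3+2 = 17 ballots, Alpha on 2. Lambda wins 17–2.
Lambda vs Beta: 6+3+1+3+2 = 15 for Lambda, 4 for Beta — Lambda by 15–4.
Alpha vs Beta: Alpha is ranked higher on 6+3+1 = 10 ballots, Beta on 9. Alpha wins 10–9.
Lambda defeats every rival head-to-head and is the Condorcet winner.

Lambda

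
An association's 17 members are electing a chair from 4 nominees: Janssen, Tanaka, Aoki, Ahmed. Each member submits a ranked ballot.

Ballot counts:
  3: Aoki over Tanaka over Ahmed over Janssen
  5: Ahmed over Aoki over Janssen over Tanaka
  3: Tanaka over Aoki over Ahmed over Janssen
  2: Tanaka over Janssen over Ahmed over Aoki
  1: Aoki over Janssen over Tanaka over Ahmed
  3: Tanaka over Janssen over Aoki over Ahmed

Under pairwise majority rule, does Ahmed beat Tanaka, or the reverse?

Ballots ranking Ahmed above Tanaka: 5.
Ballots ranking Tanaka above Ahmed: 17 − 5 = 12.
Tanaka wins the head-to-head 12–5.

Tanaka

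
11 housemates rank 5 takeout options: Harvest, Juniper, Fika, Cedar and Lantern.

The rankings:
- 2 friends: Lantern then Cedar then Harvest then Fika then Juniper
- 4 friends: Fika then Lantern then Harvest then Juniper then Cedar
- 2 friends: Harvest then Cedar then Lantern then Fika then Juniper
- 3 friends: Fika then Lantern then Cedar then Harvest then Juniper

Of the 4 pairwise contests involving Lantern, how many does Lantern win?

Lantern against each rival (11 friends):
Lantern vs Harvest: Lantern preferred on 2+4+3 = 9 ballots; Lantern wins 9–2.
Lantern vs Juniper: Lantern is ranked higher on 2+4+2+3 = 11 ballots, Juniper on 0. Lantern wins 11–0.
Lantern vs Fika: 4 to 7, Fika.
Lantern vs Cedar: 2+4+3 = 9 for Lantern, 2 for Cedar — Lantern by 9–2.
Lantern beats Harvest, Juniper, Cedar; loses to Fika — 3 pairwise wins.

3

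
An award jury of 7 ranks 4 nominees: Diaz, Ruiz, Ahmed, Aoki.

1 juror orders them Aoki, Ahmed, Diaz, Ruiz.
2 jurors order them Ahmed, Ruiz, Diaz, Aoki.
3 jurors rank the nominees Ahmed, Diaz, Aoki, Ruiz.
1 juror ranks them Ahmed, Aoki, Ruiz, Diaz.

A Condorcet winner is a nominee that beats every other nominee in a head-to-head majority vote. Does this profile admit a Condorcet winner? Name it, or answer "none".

Pairwise majorities:
Diaz vs Ruiz: Diaz, 4–3.
Diaz vs Ahmed: Ahmed, 7–0.
Diaz vs Aoki: Diaz, 5–2.
Ruiz vs Ahmed: Ahmed wins 7–0.
Ruiz vs Aoki: Aoki, 5–2.
Ahmed vs Aoki: Ahmed, 6–1.
Ahmed beats each of Diaz, Ruiz, Aoki — Ahmed is the Condorcet winner.

Ahmed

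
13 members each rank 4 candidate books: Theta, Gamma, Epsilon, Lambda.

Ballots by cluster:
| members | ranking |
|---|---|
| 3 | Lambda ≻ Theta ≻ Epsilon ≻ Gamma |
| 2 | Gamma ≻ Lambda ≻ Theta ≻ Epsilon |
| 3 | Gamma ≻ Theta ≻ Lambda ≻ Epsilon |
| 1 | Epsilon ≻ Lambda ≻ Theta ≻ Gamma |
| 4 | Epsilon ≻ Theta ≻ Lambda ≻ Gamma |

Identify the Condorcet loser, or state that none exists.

Pairwise majorities:
Theta vs Gamma: Theta preferred on 3+1+4 = 8 ballots; Theta wins 8–5.
Theta–Epsilon: Theta 8–5.
Theta vs Lambda: Theta wins 7–6.
Gamma vs Epsilon: Epsilon wins 8–5.
Gamma vs Lambda: 5 to 8, Lambda.
Epsilon vs Lambda: Lambda, 8–5.
Gamma loses to every other book — it is the Condorcet loser.

Gamma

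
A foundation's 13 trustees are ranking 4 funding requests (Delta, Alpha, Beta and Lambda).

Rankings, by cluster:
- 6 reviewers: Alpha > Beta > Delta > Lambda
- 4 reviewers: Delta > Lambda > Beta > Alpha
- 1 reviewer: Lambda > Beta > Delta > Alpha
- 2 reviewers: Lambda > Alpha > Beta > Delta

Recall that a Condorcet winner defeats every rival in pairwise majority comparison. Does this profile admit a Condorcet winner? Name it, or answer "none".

Check each pair by majority over 13 ballots:
Delta vs Alpha: Alpha, 8–5.
Delta–Beta: Beta 9–4.
Delta vs Lambda: Delta wins 10–3.
Alpha vs Beta: Alpha wins 8–5.
Alpha–Lambda: Lambda 7–6.
Beta–Lambda: Lambda 7–6.
No project is unbeaten: Delta loses to Alpha; Alpha loses to Lambda; Beta loses to Alpha; Lambda loses to Delta. In particular Delta beats Lambda beats Alpha beats Delta is a majority cycle — no Condorcet winner exists.

none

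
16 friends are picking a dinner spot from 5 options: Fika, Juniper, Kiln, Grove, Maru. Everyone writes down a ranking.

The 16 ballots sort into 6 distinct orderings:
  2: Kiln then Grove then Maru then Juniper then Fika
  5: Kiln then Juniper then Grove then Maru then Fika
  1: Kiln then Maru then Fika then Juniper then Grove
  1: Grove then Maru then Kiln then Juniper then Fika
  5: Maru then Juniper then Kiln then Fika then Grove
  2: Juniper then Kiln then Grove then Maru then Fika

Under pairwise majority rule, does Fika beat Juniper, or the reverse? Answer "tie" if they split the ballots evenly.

Ballots ranking Fika above Juniper: 1.
Ballots ranking Juniper above Fika: 16 − 1 = 15.
Juniper wins the head-to-head 15–1.

Juniper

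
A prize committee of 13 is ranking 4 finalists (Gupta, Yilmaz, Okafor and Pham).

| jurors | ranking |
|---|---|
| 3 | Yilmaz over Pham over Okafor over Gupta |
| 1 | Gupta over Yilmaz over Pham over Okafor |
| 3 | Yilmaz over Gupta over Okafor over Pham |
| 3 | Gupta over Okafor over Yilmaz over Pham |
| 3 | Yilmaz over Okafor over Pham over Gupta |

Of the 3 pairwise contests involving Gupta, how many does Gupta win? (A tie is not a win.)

Gupta against each rival (13 jurors):
Gupta–Yilmaz: Yilmaz 9–4.
Gupta vs Okafor: 1+3+3 = 7 for Gupta, 6 for Okafor — Gupta by 7–6.
Gupta vs Pham: 1+3+3 = 7 for Gupta, 6 for Pham — Gupta by 7–6.
Gupta beats Okafor, Pham; loses to Yilmaz — 2 pairwise wins.

2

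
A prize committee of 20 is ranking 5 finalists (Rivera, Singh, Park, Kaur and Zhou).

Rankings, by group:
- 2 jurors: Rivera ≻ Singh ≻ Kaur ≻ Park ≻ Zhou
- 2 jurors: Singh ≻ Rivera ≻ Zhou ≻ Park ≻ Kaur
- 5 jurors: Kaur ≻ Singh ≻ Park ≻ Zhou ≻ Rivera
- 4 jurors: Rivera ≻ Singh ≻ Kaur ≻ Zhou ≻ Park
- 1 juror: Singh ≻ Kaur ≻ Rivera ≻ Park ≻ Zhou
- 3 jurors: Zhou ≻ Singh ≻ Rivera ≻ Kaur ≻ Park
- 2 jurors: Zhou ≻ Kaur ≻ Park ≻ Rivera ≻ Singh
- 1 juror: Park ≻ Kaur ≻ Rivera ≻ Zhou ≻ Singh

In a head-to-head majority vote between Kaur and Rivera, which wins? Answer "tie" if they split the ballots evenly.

Rivera

Ballots ranking Kaur above Rivera: 5 + 1 + 2 + 1 = 9.
Ballots ranking Rivera above Kaur: 20 − 9 = 11.
Rivera wins the head-to-head 11–9.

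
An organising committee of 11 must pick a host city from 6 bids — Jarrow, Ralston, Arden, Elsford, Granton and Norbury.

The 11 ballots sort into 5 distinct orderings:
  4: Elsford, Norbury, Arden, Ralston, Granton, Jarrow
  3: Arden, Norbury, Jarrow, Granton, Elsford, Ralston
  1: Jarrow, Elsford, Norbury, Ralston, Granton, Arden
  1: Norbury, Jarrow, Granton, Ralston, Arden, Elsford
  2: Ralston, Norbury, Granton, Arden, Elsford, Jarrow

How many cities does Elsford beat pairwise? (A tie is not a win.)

Elsford against each rival (11 organisers):
Elsford vs Jarrow: 6 to 5, Elsford.
Elsford–Ralston: Elsford 8–3.
Elsford vs Arden: Arden, 6–5.
Elsford vs Granton: Elsford is ranked higher on 4+1 = 5 ballots, Granton on 6. Granton wins 6–5.
Elsford vs Norbury: Norbury, 6–5.
Elsford beats Jarrow, Ralston; loses to Arden, Granton, Norbury — 2 pairwise wins.

2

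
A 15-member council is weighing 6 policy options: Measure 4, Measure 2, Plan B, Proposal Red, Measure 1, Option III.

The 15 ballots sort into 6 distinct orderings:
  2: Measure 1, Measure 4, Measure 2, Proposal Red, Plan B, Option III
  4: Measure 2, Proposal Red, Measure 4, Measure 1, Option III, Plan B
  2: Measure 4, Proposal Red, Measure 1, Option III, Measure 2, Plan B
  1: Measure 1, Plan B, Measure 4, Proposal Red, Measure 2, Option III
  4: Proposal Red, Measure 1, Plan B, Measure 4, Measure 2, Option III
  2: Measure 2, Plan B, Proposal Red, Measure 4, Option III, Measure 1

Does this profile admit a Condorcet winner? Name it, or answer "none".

none

Head-to-head results (15 council members):
Measure 4 vs Measure 2: 2+2+1+4 = 9 for Measure 4, 6 for Measure 2 — Measure 4 by 9–6.
Measure 4 vs Plan B: Measure 4 preferred on 2+4+2 = 8 ballots; Measure 4 wins 8–7.
Measure 4 vs Proposal Red: Measure 4 preferred on 2+2+1 = 5 ballots; Proposal Red wins 10–5.
Measure 4 vs Measure 1: 8 to 7, Measure 4.
Measure 4 vs Option III: Measure 4 preferred on 2+4+2+1+4+2 = 15 ballots; Measure 4 wins 15–0.
Measure 2 vs Plan B: Measure 2 is ranked higher on 2+4+2+2 = 10 ballots, Plan B on 5. Measure 2 wins 10–5.
Measure 2 vs Proposal Red: Measure 2 is ranked higher on 2+4+2 = 8 ballots, Proposal Red on 7. Measure 2 wins 8–7.
Measure 2 vs Measure 1: Measure 2 is ranked higher on 4+2 = 6 ballots, Measure 1 on 9. Measure 1 wins 9–6.
Measure 2 vs Option III: 13 to 2, Measure 2.
Plan B vs Proposal Red: 3 to 12, Proposal Red.
Plan B vs Measure 1: 2 to 13, Measure 1.
Plan B vs Option III: 9 to 6, Plan B.
Proposal Red vs Measure 1: Proposal Red preferred on 4+2+4+2 = 12 ballots; Proposal Red wins 12–3.
Proposal Red vs Option III: 15 to 0, Proposal Red.
Measure 1 vs Option III: 2+4+2+1+4 = 13 for Measure 1, 2 for Option III — Measure 1 by 13–2.
Each option drops at least one matchup (Measure 4 loses to Proposal Red; Measure 2 loses to Measure 4; Plan B loses to Measure 4; Proposal Red loses to Measure 2; Measure 1 loses to Measure 4; Option III loses to Measure 4); the cycle Measure 4 beats Measure 2 beats Proposal Red beats Measure 4 rules out a Condorcet winner.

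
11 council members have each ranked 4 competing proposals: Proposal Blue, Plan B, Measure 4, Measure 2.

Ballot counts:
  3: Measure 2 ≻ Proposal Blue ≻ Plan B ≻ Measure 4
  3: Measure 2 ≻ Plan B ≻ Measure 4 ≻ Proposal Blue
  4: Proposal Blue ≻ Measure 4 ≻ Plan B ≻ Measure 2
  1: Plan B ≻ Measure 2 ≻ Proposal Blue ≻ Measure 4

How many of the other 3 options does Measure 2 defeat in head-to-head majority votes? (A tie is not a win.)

3

Measure 2 against each rival (11 council members):
Measure 2 vs Proposal Blue: 7 to 4, Measure 2.
Measure 2–Plan B: Measure 2 6–5.
Measure 2 vs Measure 4: Measure 2 is ranked higher on 3+3+1 = 7 ballots, Measure 4 on 4. Measure 2 wins 7–4.
Measure 2 beats Proposal Blue, Plan B, Measure 4 — 3 pairwise wins.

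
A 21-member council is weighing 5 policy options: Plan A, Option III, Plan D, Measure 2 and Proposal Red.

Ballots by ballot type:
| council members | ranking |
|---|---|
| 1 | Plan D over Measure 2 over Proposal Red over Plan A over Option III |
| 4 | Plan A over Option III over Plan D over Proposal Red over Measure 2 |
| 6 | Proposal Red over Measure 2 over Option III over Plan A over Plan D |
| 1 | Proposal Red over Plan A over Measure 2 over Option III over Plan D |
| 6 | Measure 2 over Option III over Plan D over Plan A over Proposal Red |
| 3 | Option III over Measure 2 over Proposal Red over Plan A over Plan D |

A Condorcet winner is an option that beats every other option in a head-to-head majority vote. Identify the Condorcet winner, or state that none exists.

Check each pair by majority over 21 ballots:
Plan A vs Option III: 6 to 15, Option III.
Plan A vs Plan D: 14 to 7, Plan A.
Plan A vs Measure 2: Plan A preferred on 4+1 = 5 ballots; Measure 2 wins 16–5.
Plan A vs Proposal Red: 10 to 11, Proposal Red.
Option III vs Plan D: 4+6+1+6+3 = 20 for Option III, 1 for Plan D — Option III by 20–1.
Option III vs Measure 2: 4+3 = 7 for Option III, 14 for Measure 2 — Measure 2 by 14–7.
Option III vs Proposal Red: Option III is ranked higher on 4+6+3 = 13 ballots, Proposal Red on 8. Option III wins 13–8.
Plan D vs Measure 2: 1+4 = 5 for Plan D, 16 for Measure 2 — Measure 2 by 16–5.
Plan D vs Proposal Red: Plan D is ranked higher on 1+4+6 = 11 ballots, Proposal Red on 10. Plan D wins 11–10.
Measure 2 vs Proposal Red: 1+6+3 = 10 for Measure 2, 11 for Proposal Red — Proposal Red by 11–10.
No option is unbeaten: Plan A loses to Option III; Option III loses to Measure 2; Plan D loses to Plan A; Measure 2 loses to Proposal Red; Proposal Red loses to Option III. In particular Plan A → Plan D → Proposal Red → Plan A is a majority cycle — no Condorcet winner exists.

none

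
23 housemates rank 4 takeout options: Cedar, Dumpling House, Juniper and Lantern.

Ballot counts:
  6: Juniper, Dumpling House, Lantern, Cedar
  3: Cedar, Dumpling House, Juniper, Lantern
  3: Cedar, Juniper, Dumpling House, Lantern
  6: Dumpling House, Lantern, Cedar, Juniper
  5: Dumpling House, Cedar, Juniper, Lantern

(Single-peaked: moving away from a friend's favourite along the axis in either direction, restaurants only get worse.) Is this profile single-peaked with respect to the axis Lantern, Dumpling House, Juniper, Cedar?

Axis positions: Lantern=1, Dumpling House=2, Juniper=3, Cedar=4.
Type 1 (peak Juniper at position 3): ranking walks positions 3-2-1-4, expanding outward from the peak — single-peaked.
Type 2: ranking walks positions 4-2-3-1; Dumpling House is ranked above Juniper even though Juniper lies between Dumpling House and the peak Cedar on the axis — preferences dip and rise again. Not single-peaked.
Type 3 (peak Cedar at position 4): ranking walks positions 4-3-2-1, expanding outward from the peak — single-peaked.
Type 4: ranking walks positions 2-1-4-3; Cedar is ranked above Juniper even though Juniper lies between Cedar and the peak Dumpling House on the axis — preferences dip and rise again. Not single-peaked.
Type 5: ranking walks positions 2-4-3-1; Cedar is ranked above Juniper even though Juniper lies between Cedar and the peak Dumpling House on the axis — preferences dip and rise again. Not single-peaked.
Type 2 violates single-peakedness, so the profile is not single-peaked on this axis.

no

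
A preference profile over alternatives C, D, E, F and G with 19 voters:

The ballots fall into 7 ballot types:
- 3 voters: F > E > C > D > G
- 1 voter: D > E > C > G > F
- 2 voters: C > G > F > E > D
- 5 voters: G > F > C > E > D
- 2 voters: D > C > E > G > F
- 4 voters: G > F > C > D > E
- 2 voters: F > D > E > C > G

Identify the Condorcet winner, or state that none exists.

Pairwise majorities:
C vs D: C, 14–5.
C vs E: 13 to 6, C.
C vs F: F, 14–5.
C vs G: 3+1+2+2+2 = 10 for C, 9 for G — C by 10–9.
D vs E: 9 to 10, E.
D vs F: D is ranked higher on 1+2 = 3 ballots, F on 16. F wins 16–3.
D vs G: G wins 11–8.
E–F: F 16–3.
E–G: G 11–8.
F vs G: 3+2 = 5 for F, 14 for G — G by 14–5.
No alternative is unbeaten: C loses to F; D loses to C; E loses to C; F loses to G; G loses to C. In particular C beats G beats F beats C is a majority cycle — no Condorcet winner exists.

none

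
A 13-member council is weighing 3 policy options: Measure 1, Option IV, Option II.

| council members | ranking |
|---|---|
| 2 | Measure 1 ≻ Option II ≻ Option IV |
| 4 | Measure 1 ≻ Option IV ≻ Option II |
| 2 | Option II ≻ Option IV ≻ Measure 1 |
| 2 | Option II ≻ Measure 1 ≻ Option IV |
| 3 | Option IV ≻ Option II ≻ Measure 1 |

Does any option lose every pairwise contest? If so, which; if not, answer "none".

none

Head-to-head results (13 council members):
Measure 1–Option IV: Measure 1 8–5.
Measure 1–Option II: Option II 7–6.
Option IV vs Option II: 7 to 6, Option IV.
Each option has at least one pairwise win (Measure 1 beats Option IV; Option IV beats Option II; Option II beats Measure 1) — no Condorcet loser.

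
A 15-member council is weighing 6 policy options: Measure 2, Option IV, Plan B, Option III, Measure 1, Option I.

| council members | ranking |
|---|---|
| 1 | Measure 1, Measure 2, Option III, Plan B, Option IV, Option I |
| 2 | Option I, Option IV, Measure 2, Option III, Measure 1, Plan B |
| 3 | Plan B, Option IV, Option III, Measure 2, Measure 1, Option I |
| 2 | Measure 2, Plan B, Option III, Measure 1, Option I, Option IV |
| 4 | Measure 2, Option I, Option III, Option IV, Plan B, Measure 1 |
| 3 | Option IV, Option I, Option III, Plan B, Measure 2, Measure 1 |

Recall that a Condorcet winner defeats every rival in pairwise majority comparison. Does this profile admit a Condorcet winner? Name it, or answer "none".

none

Pairwise majorities:
Measure 2 vs Option IV: Option IV wins 8–7.
Measure 2–Plan B: Measure 2 9–6.
Measure 2 vs Option III: Measure 2, 9–6.
Measure 2 vs Measure 1: Measure 2 wins 14–1.
Measure 2 vs Option I: Measure 2 wins 10–5.
Option IV vs Plan B: Option IV wins 9–6.
Option IV vs Option III: Option IV wins 8–7.
Option IV–Measure 1: Option IV 12–3.
Option IV vs Option I: Option I wins 8–7.
Plan B vs Option III: Option III, 10–5.
Plan B–Measure 1: Plan B 12–3.
Plan B vs Option I: Option I wins 9–6.
Option III vs Measure 1: Option III wins 14–1.
Option III vs Option I: Option I, 9–6.
Measure 1–Option I: Option I 9–6.
Every option loses at least once (Measure 2 loses to Option IV; Option IV loses to Option I; Plan B loses to Measure 2; Option III loses to Measure 2; Measure 1 loses to Measure 2; Option I loses to Measure 2). The majority relation contains the cycle Measure 2 → Option I → Option IV → Measure 2, so there is no Condorcet winner.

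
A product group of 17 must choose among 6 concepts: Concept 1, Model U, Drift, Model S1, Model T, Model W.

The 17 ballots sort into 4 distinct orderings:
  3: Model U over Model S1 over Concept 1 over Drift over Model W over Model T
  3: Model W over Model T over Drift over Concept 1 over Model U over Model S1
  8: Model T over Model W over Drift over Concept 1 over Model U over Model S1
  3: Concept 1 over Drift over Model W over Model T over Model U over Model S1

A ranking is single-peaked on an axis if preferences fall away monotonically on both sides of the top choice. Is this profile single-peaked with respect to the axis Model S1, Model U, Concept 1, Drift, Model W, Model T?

yes

Axis positions: Model S1=1, Model U=2, Concept 1=3, Drift=4, Model W=5, Model T=6.
Bloc 1 (peak Model U at position 2): ranking walks positions 2-1-3-4-5-6, expanding outward from the peak — single-peaked.
Bloc 2 (peak Model W at position 5): ranking walks positions 5-6-4-3-2-1, expanding outward from the peak — single-peaked.
Bloc 3 (peak Model T at position 6): ranking walks positions 6-5-4-3-2-1, expanding outward from the peak — single-peaked.
Bloc 4 (peak Concept 1 at position 3): ranking walks positions 3-4-5-6-2-1, expanding outward from the peak — single-peaked.
Every ranking is single-peaked on this axis.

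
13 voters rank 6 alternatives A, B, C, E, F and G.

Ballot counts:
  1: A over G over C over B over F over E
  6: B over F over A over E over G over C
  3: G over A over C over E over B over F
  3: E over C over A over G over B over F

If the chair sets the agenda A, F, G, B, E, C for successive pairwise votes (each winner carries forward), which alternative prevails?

A

Round 1: A vs F — 7–6, A advances.
Round 2: A vs G — 10–3, A advances.
Round 3: A vs B — 7–6, A advances.
Round 4: A vs E — 10–3, A advances.
Round 5: A vs C — 10–3, A advances.
A survives the agenda.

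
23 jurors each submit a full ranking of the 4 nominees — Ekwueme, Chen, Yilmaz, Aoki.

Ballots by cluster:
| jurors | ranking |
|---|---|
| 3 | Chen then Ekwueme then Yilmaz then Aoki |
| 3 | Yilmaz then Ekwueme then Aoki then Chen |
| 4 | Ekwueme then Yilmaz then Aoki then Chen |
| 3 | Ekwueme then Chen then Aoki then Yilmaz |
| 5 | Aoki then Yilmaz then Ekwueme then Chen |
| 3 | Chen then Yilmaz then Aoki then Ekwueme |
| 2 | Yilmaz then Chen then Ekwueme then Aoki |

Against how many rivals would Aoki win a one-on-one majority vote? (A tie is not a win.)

1

Aoki against each rival (23 jurors):
Aoki vs Ekwueme: 8 to 15, Ekwueme.
Aoki vs Chen: Aoki wins 12–11.
Aoki vs Yilmaz: 8 to 15, Yilmaz.
Aoki beats Chen; loses to Ekwueme, Yilmaz — 1 pairwise win.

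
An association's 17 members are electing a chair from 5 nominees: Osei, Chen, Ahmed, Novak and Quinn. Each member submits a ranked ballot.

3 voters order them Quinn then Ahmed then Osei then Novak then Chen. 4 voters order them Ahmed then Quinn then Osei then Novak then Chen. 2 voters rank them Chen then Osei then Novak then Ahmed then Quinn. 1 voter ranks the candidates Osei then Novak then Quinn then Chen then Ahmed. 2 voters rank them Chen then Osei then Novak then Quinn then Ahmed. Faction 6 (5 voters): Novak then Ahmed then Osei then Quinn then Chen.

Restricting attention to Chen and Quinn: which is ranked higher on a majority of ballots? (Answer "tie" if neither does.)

Quinn

Ballots ranking Chen above Quinn: 2 + 2 = 4.
Ballots ranking Quinn above Chen: 17 − 4 = 13.
Quinn wins the head-to-head 13–4.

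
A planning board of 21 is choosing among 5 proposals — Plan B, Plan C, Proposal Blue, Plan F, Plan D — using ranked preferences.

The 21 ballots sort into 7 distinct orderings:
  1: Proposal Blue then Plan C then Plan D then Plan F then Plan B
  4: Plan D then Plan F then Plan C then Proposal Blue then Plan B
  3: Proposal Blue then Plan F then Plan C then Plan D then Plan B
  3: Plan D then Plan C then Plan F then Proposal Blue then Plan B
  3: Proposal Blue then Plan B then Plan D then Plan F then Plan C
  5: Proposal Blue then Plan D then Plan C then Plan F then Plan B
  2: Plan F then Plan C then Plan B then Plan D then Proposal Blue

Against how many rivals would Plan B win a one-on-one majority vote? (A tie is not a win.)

Plan B against each rival (21 council members):
Plan B vs Plan C: Plan C, 18–3.
Plan B vs Proposal Blue: Plan B is ranked higher on 2 ballots, Proposal Blue on 19. Proposal Blue wins 19–2.
Plan B–Plan F: Plan F 18–3.
Plan B vs Plan D: Plan D wins 16–5.
Plan B beats no one; loses to Plan C, Proposal Blue, Plan F, Plan D — 0 pairwise wins.

0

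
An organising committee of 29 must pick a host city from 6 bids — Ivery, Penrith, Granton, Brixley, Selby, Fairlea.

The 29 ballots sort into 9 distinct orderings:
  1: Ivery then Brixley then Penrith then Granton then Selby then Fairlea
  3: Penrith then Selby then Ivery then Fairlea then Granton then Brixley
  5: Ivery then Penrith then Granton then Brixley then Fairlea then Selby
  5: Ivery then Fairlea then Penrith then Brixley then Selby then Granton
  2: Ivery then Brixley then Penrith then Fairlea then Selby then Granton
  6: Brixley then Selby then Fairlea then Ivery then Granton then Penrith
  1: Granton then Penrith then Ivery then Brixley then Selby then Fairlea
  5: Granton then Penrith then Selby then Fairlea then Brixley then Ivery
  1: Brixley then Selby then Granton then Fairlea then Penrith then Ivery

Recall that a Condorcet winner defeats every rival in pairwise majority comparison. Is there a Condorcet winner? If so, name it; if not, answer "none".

Head-to-head results (29 organisers):
Ivery vs Penrith: Ivery preferred on 1+5+5+2+6 = 19 ballots; Ivery wins 19–10.
Ivery vs Granton: Ivery is ranked higher on 1+3+5+5+2+6 = 22 ballots, Granton on 7. Ivery wins 22–7.
Ivery vs Brixley: Ivery is ranked higher on 1+3+5+5+2+1 = 17 ballots, Brixley on 12. Ivery wins 17–12.
Ivery vs Selby: Ivery is ranked higher on 1+5+5+2+1 = 14 ballots, Selby on 15. Selby wins 15–14.
Ivery vs Fairlea: Ivery is ranked higher on 1+3+5+5+2+1 = 17 ballots, Fairlea on 12. Ivery wins 17–12.
Penrith vs Granton: 16 to 13, Penrith.
Penrith vs Brixley: Penrith is ranked higher on 3+5+5+1+5 = 19 ballots, Brixley on 10. Penrith wins 19–10.
Penrith vs Selby: 22 for Penrith, 7 for Selby — Penrith by 22–7.
Penrith vs Fairlea: Penrith preferred on 1+3+5+2+1+5 = 17 ballots; Penrith wins 17–12.
Granton vs Brixley: Granton preferred on 3+5+1+5 = 14 ballots; Brixley wins 15–14.
Granton vs Selby: Granton preferred on 1+5+1+5 = 12 ballots; Selby wins 17–12.
Granton vs Fairlea: Granton is ranked higher on 1+5+1+5+1 = 13 ballots, Fairlea on 16. Fairlea wins 16–13.
Brixley vs Selby: Brixley is ranked higher on 21 ballots, Selby on 8. Brixley wins 21–8.
Brixley vs Fairlea: Brixley is ranked higher on 1+5+2+6+1+1 = 16 ballots, Fairlea on 13. Brixley wins 16–13.
Selby vs Fairlea: Selby preferred on 1+3+6+1+5+1 = 17 ballots; Selby wins 17–12.
Each city drops at least one matchup (Ivery loses to Selby; Penrith loses to Ivery; Granton loses to Ivery; Brixley loses to Ivery; Selby loses to Penrith; Fairlea loses to Ivery); the cycle Ivery beats Penrith beats Selby beats Ivery rules out a Condorcet winner.

none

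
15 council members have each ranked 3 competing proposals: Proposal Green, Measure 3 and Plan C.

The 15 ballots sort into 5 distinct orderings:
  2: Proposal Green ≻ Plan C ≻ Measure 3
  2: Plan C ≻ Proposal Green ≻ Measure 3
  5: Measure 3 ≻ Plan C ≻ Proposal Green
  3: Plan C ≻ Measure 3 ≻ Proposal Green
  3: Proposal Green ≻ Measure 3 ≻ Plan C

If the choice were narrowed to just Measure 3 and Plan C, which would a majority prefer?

Ballots ranking Measure 3 above Plan C: 5 + 3 = 8.
Ballots ranking Plan C above Measure 3: 15 − 8 = 7.
Measure 3 wins the head-to-head 8–7.

Measure 3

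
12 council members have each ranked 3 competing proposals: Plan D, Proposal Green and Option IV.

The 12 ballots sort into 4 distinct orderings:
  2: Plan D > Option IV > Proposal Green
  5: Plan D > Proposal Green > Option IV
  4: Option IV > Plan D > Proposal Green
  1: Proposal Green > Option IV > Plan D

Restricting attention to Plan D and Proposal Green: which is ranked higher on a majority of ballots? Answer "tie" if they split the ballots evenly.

Ballots ranking Plan D above Proposal Green: 2 + 5 + 4 = 11.
Ballots ranking Proposal Green above Plan D: 12 − 11 = 1.
Plan D wins the head-to-head 11–1.

Plan D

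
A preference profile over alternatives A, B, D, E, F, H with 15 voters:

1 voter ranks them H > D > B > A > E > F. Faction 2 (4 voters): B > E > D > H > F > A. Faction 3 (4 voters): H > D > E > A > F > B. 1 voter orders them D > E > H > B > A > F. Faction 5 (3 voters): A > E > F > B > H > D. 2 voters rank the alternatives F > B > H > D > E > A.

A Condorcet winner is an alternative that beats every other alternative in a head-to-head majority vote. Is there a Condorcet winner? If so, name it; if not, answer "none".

Head-to-head results (15 voters):
A vs B: 7 to 8, B.
A vs D: A is ranked higher on 3 ballots, D on 12. D wins 12–3.
A vs E: 4 to 11, E.
A vs F: A preferred on 1+4+1+3 = 9 ballots; A wins 9–6.
A vs H: A is ranked higher on 3 ballots, H on 12. H wins 12–3.
B vs D: 9 to 6, B.
B vs E: 1+4+2 = 7 for B, 8 for E — E by 8–7.
B vs F: B preferred on 1+4+1 = 6 ballots; F wins 9–6.
B vs H: 9 to 6, B.
D vs E: D is ranked higher on 1+4+1+2 = 8 ballots, E on 7. D wins 8–7.
D vs F: 1+4+4+1 = 10 for D, 5 for F — D by 10–5.
D vs H: 5 to 10, H.
E vs F: 13 to 2, E.
E vs H: 8 to 7, E.
F vs H: 3+2 = 5 for F, 10 for H — H by 10–5.
Every alternative loses at least once (A loses to B; B loses to E; D loses to B; E loses to D; F loses to A; H loses to B). The majority relation contains the cycle A beats F beats B beats A, so there is no Condorcet winner.

none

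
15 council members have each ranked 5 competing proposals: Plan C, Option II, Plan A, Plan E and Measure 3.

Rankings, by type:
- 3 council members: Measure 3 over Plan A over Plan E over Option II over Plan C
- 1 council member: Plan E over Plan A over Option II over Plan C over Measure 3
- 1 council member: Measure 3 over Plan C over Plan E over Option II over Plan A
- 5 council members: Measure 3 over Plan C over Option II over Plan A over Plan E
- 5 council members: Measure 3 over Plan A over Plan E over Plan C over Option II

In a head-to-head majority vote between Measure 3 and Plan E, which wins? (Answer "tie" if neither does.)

Measure 3

Ballots ranking Measure 3 above Plan E: 3 + 1 + 5 + 5 = 14.
Ballots ranking Plan E above Measure 3: 15 − 14 = 1.
Measure 3 wins the head-to-head 14–1.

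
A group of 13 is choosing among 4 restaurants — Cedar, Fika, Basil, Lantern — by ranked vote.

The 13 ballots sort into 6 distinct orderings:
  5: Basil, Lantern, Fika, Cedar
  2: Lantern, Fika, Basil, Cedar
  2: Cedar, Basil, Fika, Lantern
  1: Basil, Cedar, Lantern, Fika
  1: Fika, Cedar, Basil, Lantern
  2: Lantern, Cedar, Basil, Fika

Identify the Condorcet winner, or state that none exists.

Pairwise majorities:
Cedar vs Fika: Cedar preferred on 2+1+2 = 5 ballots; Fika wins 8–5.
Cedar vs Basil: Cedar is ranked higher on 2+1+2 = 5 ballots, Basil on 8. Basil wins 8–5.
Cedar vs Lantern: 2+1+1 = 4 for Cedar, 9 for Lantern — Lantern by 9–4.
Fika vs Basil: 2+1 = 3 for Fika, 10 for Basil — Basil by 10–3.
Fika vs Lantern: Fika is ranked higher on 2+1 = 3 ballots, Lantern on 10. Lantern wins 10–3.
Basil vs Lantern: 5+2+1+1 = 9 for Basil, 4 for Lantern — Basil by 9–4.
Only Basil has no losses; Basil is the Condorcet winner.

Basil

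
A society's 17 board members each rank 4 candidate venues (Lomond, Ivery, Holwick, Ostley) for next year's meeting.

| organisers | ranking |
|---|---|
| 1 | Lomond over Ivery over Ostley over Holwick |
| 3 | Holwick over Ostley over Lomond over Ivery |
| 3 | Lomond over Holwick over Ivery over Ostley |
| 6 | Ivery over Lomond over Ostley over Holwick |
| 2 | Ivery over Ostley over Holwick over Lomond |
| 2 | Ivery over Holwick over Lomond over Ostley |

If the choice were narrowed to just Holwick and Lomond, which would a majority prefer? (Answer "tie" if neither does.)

Lomond

Ballots ranking Holwick above Lomond: 3 + 2 + 2 = 7.
Ballots ranking Lomond above Holwick: 17 − 7 = 10.
Lomond wins the head-to-head 10–7.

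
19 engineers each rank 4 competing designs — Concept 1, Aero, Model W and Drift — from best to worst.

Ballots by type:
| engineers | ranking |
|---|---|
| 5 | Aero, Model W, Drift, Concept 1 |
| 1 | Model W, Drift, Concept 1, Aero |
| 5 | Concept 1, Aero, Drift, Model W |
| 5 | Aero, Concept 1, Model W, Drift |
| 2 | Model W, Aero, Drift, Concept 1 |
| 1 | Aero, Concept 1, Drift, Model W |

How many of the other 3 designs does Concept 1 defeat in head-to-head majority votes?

Concept 1 against each rival (19 engineers):
Concept 1 vs Aero: 6 to 13, Aero.
Concept 1 vs Model W: Concept 1 preferred on 5+5+1 = 11 ballots; Concept 1 wins 11–8.
Concept 1 vs Drift: 5+5+1 = 11 for Concept 1, 8 for Drift — Concept 1 by 11–8.
Concept 1 beats Model W, Drift; loses to Aero — 2 pairwise wins.

2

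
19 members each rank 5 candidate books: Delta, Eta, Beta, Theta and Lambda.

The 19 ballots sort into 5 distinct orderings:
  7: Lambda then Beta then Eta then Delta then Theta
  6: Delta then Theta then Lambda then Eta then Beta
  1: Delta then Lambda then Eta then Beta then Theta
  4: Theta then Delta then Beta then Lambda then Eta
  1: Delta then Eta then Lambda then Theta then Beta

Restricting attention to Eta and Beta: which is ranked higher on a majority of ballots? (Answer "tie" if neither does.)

Ballots ranking Eta above Beta: 6 + 1 + 1 = 8.
Ballots ranking Beta above Eta: 19 − 8 = 11.
Beta wins the head-to-head 11–8.

Beta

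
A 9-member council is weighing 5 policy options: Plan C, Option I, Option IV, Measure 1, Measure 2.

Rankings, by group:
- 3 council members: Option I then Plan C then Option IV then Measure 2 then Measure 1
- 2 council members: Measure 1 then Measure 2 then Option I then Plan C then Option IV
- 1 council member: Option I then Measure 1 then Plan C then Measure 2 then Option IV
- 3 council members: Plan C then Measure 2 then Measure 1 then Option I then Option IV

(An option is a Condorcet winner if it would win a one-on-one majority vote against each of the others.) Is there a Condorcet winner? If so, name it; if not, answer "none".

none

Head-to-head results (9 council members):
Plan C vs Option I: 3 to 6, Option I.
Plan C vs Option IV: 9 to 0, Plan C.
Plan C vs Measure 1: Plan C wins 6–3.
Plan C vs Measure 2: Plan C wins 7–2.
Option I vs Option IV: Option I is ranked higher on 3+2+1+3 = 9 ballots, Option IV on 0. Option I wins 9–0.
Option I–Measure 1: Measure 1 5–4.
Option I vs Measure 2: Measure 2 wins 5–4.
Option IV vs Measure 1: Option IV preferred on 3 ballots; Measure 1 wins 6–3.
Option IV vs Measure 2: Measure 2 wins 6–3.
Measure 1 vs Measure 2: 3 to 6, Measure 2.
No option is unbeaten: Plan C loses to Option I; Option I loses to Measure 1; Option IV loses to Plan C; Measure 1 loses to Plan C; Measure 2 loses to Plan C. In particular Plan C → Measure 1 → Option I → Plan C is a majority cycle — no Condorcet winner exists.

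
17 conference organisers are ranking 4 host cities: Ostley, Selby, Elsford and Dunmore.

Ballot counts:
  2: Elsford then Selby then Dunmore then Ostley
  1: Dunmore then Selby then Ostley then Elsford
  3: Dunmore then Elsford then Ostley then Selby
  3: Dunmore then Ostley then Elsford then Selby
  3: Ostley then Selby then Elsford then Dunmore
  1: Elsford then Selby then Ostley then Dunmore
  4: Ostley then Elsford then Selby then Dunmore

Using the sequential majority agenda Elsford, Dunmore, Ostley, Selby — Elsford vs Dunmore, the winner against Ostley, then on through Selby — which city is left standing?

Ostley

Round 1: Elsford vs Dunmore — 10–7, Elsford advances.
Round 2: Elsford vs Ostley — 6–11, Ostley advances.
Round 3: Ostley vs Selby — 13–4, Ostley advances.
Ostley survives the agenda.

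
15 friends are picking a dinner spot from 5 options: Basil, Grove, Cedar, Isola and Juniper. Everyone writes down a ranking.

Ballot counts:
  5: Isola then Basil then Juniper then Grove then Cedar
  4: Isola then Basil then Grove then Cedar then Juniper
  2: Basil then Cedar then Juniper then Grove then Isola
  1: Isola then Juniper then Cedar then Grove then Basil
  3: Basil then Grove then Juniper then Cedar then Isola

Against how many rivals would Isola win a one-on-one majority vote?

4

Isola against each rival (15 friends):
Isola vs Basil: Isola is ranked higher on 5+4+1 = 10 ballots, Basil on 5. Isola wins 10–5.
Isola vs Grove: Isola is ranked higher on 5+4+1 = 10 ballots, Grove on 5. Isola wins 10–5.
Isola vs Cedar: Isola preferred on 5+4+1 = 10 ballots; Isola wins 10–5.
Isola vs Juniper: Isola, 10–5.
Isola beats Basil, Grove, Cedar, Juniper — 4 pairwise wins.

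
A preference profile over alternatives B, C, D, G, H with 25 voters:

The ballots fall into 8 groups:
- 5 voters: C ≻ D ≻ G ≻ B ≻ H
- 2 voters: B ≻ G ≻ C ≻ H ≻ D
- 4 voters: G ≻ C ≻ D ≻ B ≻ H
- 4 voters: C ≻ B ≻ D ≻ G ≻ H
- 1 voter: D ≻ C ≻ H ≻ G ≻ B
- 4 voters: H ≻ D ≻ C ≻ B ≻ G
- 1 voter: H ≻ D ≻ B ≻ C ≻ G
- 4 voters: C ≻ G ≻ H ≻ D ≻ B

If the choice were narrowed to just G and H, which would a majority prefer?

Ballots ranking G above H: 5 + 2 + 4 + 4 + 4 = 19.
Ballots ranking H above G: 25 − 19 = 6.
G wins the head-to-head 19–6.

G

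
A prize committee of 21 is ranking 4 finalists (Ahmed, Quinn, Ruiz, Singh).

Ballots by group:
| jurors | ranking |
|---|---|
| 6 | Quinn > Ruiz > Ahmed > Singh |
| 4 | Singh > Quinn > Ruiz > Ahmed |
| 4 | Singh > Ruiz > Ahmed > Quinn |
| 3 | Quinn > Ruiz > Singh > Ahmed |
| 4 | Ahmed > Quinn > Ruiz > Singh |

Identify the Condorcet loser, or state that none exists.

Pairwise majorities:
Ahmed vs Quinn: Quinn, 13–8.
Ahmed–Ruiz: Ruiz 17–4.
Ahmed vs Singh: Ahmed is ranked higher on 6+4 = 10 ballots, Singh on 11. Singh wins 11–10.
Quinn vs Ruiz: Quinn preferred on 6+4+3+4 = 17 ballots; Quinn wins 17–4.
Quinn–Singh: Quinn 13–8.
Ruiz–Singh: Ruiz 13–8.
Only Ahmed has no wins; Ahmed is the Condorcet loser.

Ahmed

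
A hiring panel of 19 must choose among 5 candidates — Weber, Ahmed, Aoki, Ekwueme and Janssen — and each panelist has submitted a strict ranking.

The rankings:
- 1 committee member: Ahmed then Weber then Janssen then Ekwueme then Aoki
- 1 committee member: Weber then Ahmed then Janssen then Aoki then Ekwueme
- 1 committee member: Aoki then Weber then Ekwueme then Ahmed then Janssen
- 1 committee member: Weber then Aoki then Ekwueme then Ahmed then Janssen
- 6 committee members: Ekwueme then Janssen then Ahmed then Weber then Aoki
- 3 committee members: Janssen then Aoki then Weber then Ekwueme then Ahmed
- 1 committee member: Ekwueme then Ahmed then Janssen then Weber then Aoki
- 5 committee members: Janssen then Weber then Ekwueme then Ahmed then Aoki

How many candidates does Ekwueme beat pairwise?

2

Ekwueme against each rival (19 committee members):
Ekwueme vs Weber: 7 to 12, Weber.
Ekwueme vs Ahmed: Ekwueme preferred on 1+1+6+3+1+5 = 17 ballots; Ekwueme wins 17–2.
Ekwueme vs Aoki: Ekwueme is ranked higher on 1+6+1+5 = 13 ballots, Aoki on 6. Ekwueme wins 13–6.
Ekwueme vs Janssen: 1+1+6+1 = 9 for Ekwueme, 10 for Janssen — Janssen by 10–9.
Ekwueme beats Ahmed, Aoki; loses to Weber, Janssen — 2 pairwise wins.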